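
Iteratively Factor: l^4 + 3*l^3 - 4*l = (l - 1)*(l^3 + 4*l^2 + 4*l) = (l - 1)*(l + 2)*(l^2 + 2*l) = l*(l - 1)*(l + 2)*(l + 2)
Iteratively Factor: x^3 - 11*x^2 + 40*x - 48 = (x - 3)*(x^2 - 8*x + 16) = (x - 4)*(x - 3)*(x - 4)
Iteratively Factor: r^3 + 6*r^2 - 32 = (r + 4)*(r^2 + 2*r - 8) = (r - 2)*(r + 4)*(r + 4)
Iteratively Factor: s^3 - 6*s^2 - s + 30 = (s + 2)*(s^2 - 8*s + 15) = (s - 5)*(s + 2)*(s - 3)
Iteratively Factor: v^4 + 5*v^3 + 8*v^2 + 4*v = (v)*(v^3 + 5*v^2 + 8*v + 4) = v*(v + 2)*(v^2 + 3*v + 2) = v*(v + 2)^2*(v + 1)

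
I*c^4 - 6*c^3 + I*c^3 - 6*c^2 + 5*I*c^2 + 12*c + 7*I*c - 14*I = (c - 1)*(c + 2)*(c + 7*I)*(I*c + 1)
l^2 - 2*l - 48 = (l - 8)*(l + 6)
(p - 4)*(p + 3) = p^2 - p - 12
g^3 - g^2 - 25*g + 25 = (g - 5)*(g - 1)*(g + 5)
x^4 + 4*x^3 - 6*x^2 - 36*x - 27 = (x - 3)*(x + 1)*(x + 3)^2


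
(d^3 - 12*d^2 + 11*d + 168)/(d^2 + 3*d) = d - 15 + 56/d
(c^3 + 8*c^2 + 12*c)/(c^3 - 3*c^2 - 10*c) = (c + 6)/(c - 5)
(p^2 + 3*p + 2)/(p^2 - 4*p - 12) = (p + 1)/(p - 6)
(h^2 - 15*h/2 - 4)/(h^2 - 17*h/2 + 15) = (2*h^2 - 15*h - 8)/(2*h^2 - 17*h + 30)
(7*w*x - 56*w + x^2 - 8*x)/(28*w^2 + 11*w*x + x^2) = (x - 8)/(4*w + x)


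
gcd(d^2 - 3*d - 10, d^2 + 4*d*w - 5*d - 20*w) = d - 5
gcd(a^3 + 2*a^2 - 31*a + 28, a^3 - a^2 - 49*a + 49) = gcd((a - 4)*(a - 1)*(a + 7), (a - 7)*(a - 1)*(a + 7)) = a^2 + 6*a - 7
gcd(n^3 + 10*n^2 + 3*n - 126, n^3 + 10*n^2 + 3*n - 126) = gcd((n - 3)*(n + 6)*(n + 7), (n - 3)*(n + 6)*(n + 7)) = n^3 + 10*n^2 + 3*n - 126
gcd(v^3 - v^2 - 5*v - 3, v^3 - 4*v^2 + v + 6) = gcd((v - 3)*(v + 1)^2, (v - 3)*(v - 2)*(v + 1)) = v^2 - 2*v - 3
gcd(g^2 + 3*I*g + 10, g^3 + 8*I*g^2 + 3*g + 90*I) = g + 5*I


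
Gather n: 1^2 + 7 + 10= 18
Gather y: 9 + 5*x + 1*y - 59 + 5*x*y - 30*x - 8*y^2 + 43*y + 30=-25*x - 8*y^2 + y*(5*x + 44) - 20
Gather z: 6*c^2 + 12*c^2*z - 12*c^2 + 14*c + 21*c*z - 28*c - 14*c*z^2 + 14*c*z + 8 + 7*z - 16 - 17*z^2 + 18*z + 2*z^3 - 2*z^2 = -6*c^2 - 14*c + 2*z^3 + z^2*(-14*c - 19) + z*(12*c^2 + 35*c + 25) - 8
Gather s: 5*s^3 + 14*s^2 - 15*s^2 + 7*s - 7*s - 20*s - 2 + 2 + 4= 5*s^3 - s^2 - 20*s + 4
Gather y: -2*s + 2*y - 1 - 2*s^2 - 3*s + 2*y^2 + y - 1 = -2*s^2 - 5*s + 2*y^2 + 3*y - 2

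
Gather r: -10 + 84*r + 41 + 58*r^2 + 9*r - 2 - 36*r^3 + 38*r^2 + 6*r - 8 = -36*r^3 + 96*r^2 + 99*r + 21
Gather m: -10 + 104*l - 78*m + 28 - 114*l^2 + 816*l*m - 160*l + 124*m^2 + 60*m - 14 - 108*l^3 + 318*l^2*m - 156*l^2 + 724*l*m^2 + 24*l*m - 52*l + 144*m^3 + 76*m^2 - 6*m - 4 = -108*l^3 - 270*l^2 - 108*l + 144*m^3 + m^2*(724*l + 200) + m*(318*l^2 + 840*l - 24)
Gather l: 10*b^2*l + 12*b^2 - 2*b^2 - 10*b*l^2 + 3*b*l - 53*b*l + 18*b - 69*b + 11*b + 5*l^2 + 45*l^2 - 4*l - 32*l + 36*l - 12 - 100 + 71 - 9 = 10*b^2 - 40*b + l^2*(50 - 10*b) + l*(10*b^2 - 50*b) - 50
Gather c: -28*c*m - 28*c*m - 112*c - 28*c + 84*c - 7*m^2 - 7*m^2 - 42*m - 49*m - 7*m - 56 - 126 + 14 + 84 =c*(-56*m - 56) - 14*m^2 - 98*m - 84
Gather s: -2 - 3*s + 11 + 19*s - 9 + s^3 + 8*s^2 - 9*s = s^3 + 8*s^2 + 7*s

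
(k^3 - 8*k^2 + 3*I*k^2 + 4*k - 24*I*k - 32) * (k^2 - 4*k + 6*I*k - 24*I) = k^5 - 12*k^4 + 9*I*k^4 + 18*k^3 - 108*I*k^3 + 168*k^2 + 312*I*k^2 - 448*k - 288*I*k + 768*I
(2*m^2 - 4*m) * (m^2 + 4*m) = 2*m^4 + 4*m^3 - 16*m^2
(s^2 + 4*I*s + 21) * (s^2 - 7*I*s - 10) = s^4 - 3*I*s^3 + 39*s^2 - 187*I*s - 210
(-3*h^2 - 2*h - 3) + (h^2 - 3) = -2*h^2 - 2*h - 6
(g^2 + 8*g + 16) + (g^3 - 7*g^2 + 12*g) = g^3 - 6*g^2 + 20*g + 16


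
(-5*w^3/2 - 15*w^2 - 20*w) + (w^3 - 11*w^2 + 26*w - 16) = -3*w^3/2 - 26*w^2 + 6*w - 16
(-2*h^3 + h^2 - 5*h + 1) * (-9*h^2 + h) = 18*h^5 - 11*h^4 + 46*h^3 - 14*h^2 + h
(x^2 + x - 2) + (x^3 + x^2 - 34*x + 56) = x^3 + 2*x^2 - 33*x + 54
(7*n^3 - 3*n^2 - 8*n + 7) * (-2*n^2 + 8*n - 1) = -14*n^5 + 62*n^4 - 15*n^3 - 75*n^2 + 64*n - 7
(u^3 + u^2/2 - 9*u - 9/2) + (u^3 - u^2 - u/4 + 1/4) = 2*u^3 - u^2/2 - 37*u/4 - 17/4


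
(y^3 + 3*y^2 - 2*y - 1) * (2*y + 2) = 2*y^4 + 8*y^3 + 2*y^2 - 6*y - 2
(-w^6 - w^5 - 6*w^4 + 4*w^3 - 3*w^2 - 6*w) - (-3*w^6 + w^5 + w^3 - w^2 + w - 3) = 2*w^6 - 2*w^5 - 6*w^4 + 3*w^3 - 2*w^2 - 7*w + 3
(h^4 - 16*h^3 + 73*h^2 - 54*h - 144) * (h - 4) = h^5 - 20*h^4 + 137*h^3 - 346*h^2 + 72*h + 576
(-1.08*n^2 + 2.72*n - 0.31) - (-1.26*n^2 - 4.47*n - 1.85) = 0.18*n^2 + 7.19*n + 1.54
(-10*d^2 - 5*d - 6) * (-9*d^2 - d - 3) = 90*d^4 + 55*d^3 + 89*d^2 + 21*d + 18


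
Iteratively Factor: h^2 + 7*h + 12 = (h + 4)*(h + 3)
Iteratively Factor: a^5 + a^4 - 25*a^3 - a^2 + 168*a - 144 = (a - 3)*(a^4 + 4*a^3 - 13*a^2 - 40*a + 48) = (a - 3)*(a + 4)*(a^3 - 13*a + 12) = (a - 3)^2*(a + 4)*(a^2 + 3*a - 4) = (a - 3)^2*(a + 4)^2*(a - 1)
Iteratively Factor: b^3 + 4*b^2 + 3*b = (b)*(b^2 + 4*b + 3) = b*(b + 3)*(b + 1)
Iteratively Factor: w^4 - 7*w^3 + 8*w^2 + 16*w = (w - 4)*(w^3 - 3*w^2 - 4*w) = (w - 4)*(w + 1)*(w^2 - 4*w) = (w - 4)^2*(w + 1)*(w)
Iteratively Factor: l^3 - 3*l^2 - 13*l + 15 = (l - 1)*(l^2 - 2*l - 15) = (l - 5)*(l - 1)*(l + 3)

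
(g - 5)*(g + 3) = g^2 - 2*g - 15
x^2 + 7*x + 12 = (x + 3)*(x + 4)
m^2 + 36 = (m - 6*I)*(m + 6*I)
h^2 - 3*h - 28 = (h - 7)*(h + 4)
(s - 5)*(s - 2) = s^2 - 7*s + 10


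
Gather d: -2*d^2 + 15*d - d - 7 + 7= -2*d^2 + 14*d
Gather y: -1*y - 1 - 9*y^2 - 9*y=-9*y^2 - 10*y - 1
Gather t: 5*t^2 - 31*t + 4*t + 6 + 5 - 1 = 5*t^2 - 27*t + 10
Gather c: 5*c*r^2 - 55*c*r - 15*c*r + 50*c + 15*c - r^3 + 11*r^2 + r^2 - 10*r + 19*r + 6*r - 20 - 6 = c*(5*r^2 - 70*r + 65) - r^3 + 12*r^2 + 15*r - 26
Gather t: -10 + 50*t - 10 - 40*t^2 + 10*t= -40*t^2 + 60*t - 20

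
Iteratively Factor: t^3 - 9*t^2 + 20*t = (t)*(t^2 - 9*t + 20) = t*(t - 5)*(t - 4)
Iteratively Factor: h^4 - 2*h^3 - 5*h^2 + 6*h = (h - 1)*(h^3 - h^2 - 6*h) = (h - 1)*(h + 2)*(h^2 - 3*h) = h*(h - 1)*(h + 2)*(h - 3)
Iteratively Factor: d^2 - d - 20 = (d + 4)*(d - 5)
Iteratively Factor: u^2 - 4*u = (u)*(u - 4)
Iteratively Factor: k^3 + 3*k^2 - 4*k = (k - 1)*(k^2 + 4*k) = (k - 1)*(k + 4)*(k)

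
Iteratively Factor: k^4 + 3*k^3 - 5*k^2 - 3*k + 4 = (k - 1)*(k^3 + 4*k^2 - k - 4) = (k - 1)*(k + 1)*(k^2 + 3*k - 4) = (k - 1)^2*(k + 1)*(k + 4)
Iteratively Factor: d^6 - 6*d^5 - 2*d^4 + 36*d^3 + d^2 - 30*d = (d + 1)*(d^5 - 7*d^4 + 5*d^3 + 31*d^2 - 30*d) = (d + 1)*(d + 2)*(d^4 - 9*d^3 + 23*d^2 - 15*d) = d*(d + 1)*(d + 2)*(d^3 - 9*d^2 + 23*d - 15) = d*(d - 5)*(d + 1)*(d + 2)*(d^2 - 4*d + 3) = d*(d - 5)*(d - 1)*(d + 1)*(d + 2)*(d - 3)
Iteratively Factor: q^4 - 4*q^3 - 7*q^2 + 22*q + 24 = (q - 3)*(q^3 - q^2 - 10*q - 8) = (q - 3)*(q + 2)*(q^2 - 3*q - 4) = (q - 4)*(q - 3)*(q + 2)*(q + 1)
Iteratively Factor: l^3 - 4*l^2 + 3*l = (l - 1)*(l^2 - 3*l) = l*(l - 1)*(l - 3)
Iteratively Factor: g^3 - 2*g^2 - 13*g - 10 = (g - 5)*(g^2 + 3*g + 2) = (g - 5)*(g + 2)*(g + 1)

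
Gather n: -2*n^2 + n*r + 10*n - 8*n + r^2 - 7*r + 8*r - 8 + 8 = -2*n^2 + n*(r + 2) + r^2 + r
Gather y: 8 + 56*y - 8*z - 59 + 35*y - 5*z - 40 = 91*y - 13*z - 91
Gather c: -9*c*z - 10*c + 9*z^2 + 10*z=c*(-9*z - 10) + 9*z^2 + 10*z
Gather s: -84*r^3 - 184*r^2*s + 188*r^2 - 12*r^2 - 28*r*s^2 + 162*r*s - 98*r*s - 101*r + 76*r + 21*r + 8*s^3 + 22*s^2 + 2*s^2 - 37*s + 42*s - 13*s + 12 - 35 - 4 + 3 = -84*r^3 + 176*r^2 - 4*r + 8*s^3 + s^2*(24 - 28*r) + s*(-184*r^2 + 64*r - 8) - 24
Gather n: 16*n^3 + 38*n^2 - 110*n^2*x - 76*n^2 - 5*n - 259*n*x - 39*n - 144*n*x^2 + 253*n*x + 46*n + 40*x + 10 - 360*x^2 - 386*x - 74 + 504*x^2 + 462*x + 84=16*n^3 + n^2*(-110*x - 38) + n*(-144*x^2 - 6*x + 2) + 144*x^2 + 116*x + 20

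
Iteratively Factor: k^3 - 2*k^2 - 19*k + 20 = (k - 1)*(k^2 - k - 20) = (k - 5)*(k - 1)*(k + 4)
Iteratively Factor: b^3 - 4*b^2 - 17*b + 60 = (b - 5)*(b^2 + b - 12) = (b - 5)*(b - 3)*(b + 4)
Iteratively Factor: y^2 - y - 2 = (y - 2)*(y + 1)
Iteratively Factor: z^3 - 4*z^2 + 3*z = (z - 3)*(z^2 - z) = z*(z - 3)*(z - 1)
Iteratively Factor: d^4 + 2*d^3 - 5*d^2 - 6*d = (d + 1)*(d^3 + d^2 - 6*d) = (d - 2)*(d + 1)*(d^2 + 3*d) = d*(d - 2)*(d + 1)*(d + 3)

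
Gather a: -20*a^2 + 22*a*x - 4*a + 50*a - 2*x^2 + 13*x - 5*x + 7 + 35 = -20*a^2 + a*(22*x + 46) - 2*x^2 + 8*x + 42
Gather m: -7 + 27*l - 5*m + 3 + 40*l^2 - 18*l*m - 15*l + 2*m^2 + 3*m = 40*l^2 + 12*l + 2*m^2 + m*(-18*l - 2) - 4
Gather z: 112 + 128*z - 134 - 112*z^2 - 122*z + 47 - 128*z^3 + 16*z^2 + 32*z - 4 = -128*z^3 - 96*z^2 + 38*z + 21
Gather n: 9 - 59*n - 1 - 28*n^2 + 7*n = -28*n^2 - 52*n + 8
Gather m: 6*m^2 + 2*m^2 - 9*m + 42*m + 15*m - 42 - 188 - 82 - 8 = 8*m^2 + 48*m - 320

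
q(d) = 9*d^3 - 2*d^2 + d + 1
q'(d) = 27*d^2 - 4*d + 1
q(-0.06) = 0.93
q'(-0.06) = 1.34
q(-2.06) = -88.22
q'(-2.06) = 123.82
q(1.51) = 28.94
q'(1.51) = 56.52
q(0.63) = 3.09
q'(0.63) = 9.20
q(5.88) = 1767.41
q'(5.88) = 910.99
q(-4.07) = -642.97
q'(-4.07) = 464.53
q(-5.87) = -1894.14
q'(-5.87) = 954.82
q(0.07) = 1.06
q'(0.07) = 0.85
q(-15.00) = -30839.00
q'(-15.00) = 6136.00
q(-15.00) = -30839.00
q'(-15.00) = 6136.00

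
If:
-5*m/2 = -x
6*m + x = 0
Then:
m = 0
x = 0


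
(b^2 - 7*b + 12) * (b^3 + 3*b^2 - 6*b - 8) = b^5 - 4*b^4 - 15*b^3 + 70*b^2 - 16*b - 96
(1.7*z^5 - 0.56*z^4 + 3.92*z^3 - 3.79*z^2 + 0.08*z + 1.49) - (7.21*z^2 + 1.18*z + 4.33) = 1.7*z^5 - 0.56*z^4 + 3.92*z^3 - 11.0*z^2 - 1.1*z - 2.84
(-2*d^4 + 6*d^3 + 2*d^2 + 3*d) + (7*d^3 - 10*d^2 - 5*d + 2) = -2*d^4 + 13*d^3 - 8*d^2 - 2*d + 2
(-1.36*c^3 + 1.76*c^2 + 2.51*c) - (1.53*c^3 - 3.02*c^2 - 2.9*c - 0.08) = -2.89*c^3 + 4.78*c^2 + 5.41*c + 0.08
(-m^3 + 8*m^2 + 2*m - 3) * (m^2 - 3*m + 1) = -m^5 + 11*m^4 - 23*m^3 - m^2 + 11*m - 3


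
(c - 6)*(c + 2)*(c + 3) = c^3 - c^2 - 24*c - 36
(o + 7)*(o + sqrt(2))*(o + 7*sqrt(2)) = o^3 + 7*o^2 + 8*sqrt(2)*o^2 + 14*o + 56*sqrt(2)*o + 98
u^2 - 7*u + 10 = (u - 5)*(u - 2)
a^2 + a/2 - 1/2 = (a - 1/2)*(a + 1)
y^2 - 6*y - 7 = (y - 7)*(y + 1)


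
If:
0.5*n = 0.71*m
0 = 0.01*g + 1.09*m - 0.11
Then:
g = 11.0 - 76.7605633802817*n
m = 0.704225352112676*n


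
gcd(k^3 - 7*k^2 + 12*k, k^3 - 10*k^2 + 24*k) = k^2 - 4*k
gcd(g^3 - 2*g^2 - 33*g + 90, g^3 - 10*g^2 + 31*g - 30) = g^2 - 8*g + 15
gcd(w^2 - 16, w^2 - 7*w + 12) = w - 4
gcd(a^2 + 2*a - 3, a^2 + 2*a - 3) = a^2 + 2*a - 3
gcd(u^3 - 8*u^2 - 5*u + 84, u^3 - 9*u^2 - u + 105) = u^2 - 4*u - 21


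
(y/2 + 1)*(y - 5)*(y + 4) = y^3/2 + y^2/2 - 11*y - 20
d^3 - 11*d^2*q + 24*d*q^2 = d*(d - 8*q)*(d - 3*q)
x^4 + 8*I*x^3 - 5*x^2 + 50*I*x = x*(x - 2*I)*(x + 5*I)^2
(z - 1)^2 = z^2 - 2*z + 1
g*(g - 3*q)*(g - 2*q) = g^3 - 5*g^2*q + 6*g*q^2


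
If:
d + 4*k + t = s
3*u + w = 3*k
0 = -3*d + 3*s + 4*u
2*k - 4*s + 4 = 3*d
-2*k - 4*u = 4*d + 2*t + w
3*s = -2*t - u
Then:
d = 44/339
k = 212/339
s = 412/339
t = -160/113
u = -92/113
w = 488/113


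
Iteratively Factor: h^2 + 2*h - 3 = (h + 3)*(h - 1)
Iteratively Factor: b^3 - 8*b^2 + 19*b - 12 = (b - 4)*(b^2 - 4*b + 3) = (b - 4)*(b - 3)*(b - 1)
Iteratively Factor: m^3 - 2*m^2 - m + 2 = (m - 2)*(m^2 - 1) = (m - 2)*(m + 1)*(m - 1)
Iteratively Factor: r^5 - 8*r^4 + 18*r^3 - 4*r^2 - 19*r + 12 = (r + 1)*(r^4 - 9*r^3 + 27*r^2 - 31*r + 12) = (r - 1)*(r + 1)*(r^3 - 8*r^2 + 19*r - 12) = (r - 4)*(r - 1)*(r + 1)*(r^2 - 4*r + 3) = (r - 4)*(r - 1)^2*(r + 1)*(r - 3)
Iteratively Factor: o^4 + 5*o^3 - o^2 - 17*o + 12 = (o - 1)*(o^3 + 6*o^2 + 5*o - 12) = (o - 1)*(o + 4)*(o^2 + 2*o - 3) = (o - 1)^2*(o + 4)*(o + 3)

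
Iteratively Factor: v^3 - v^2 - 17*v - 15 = (v - 5)*(v^2 + 4*v + 3) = (v - 5)*(v + 3)*(v + 1)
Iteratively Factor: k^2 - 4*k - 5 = (k - 5)*(k + 1)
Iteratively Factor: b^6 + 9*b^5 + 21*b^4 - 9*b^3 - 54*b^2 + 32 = (b + 4)*(b^5 + 5*b^4 + b^3 - 13*b^2 - 2*b + 8) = (b - 1)*(b + 4)*(b^4 + 6*b^3 + 7*b^2 - 6*b - 8) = (b - 1)*(b + 4)^2*(b^3 + 2*b^2 - b - 2) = (b - 1)^2*(b + 4)^2*(b^2 + 3*b + 2) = (b - 1)^2*(b + 2)*(b + 4)^2*(b + 1)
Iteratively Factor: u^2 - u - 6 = (u + 2)*(u - 3)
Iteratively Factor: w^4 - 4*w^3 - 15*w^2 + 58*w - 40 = (w + 4)*(w^3 - 8*w^2 + 17*w - 10) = (w - 1)*(w + 4)*(w^2 - 7*w + 10) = (w - 2)*(w - 1)*(w + 4)*(w - 5)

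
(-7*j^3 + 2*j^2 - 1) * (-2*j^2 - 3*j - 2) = 14*j^5 + 17*j^4 + 8*j^3 - 2*j^2 + 3*j + 2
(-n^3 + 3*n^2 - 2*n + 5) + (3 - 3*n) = -n^3 + 3*n^2 - 5*n + 8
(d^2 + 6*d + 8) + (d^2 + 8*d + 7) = 2*d^2 + 14*d + 15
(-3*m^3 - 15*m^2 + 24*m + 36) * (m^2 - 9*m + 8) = -3*m^5 + 12*m^4 + 135*m^3 - 300*m^2 - 132*m + 288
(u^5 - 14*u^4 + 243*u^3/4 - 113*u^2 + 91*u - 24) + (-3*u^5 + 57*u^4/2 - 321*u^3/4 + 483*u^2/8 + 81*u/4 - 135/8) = -2*u^5 + 29*u^4/2 - 39*u^3/2 - 421*u^2/8 + 445*u/4 - 327/8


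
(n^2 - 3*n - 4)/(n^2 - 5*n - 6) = (n - 4)/(n - 6)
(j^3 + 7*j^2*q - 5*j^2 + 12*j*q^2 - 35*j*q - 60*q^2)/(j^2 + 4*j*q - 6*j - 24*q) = (j^2 + 3*j*q - 5*j - 15*q)/(j - 6)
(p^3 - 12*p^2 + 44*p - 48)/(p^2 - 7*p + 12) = (p^2 - 8*p + 12)/(p - 3)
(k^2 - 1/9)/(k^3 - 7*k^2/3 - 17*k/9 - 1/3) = (3*k - 1)/(3*k^2 - 8*k - 3)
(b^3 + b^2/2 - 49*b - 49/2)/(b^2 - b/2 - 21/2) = (-2*b^3 - b^2 + 98*b + 49)/(-2*b^2 + b + 21)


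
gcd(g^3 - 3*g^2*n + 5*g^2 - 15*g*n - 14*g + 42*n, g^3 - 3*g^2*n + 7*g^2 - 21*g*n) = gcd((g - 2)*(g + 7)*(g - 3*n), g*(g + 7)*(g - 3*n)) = g^2 - 3*g*n + 7*g - 21*n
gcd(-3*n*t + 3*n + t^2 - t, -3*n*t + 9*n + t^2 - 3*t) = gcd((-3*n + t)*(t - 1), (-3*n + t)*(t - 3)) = -3*n + t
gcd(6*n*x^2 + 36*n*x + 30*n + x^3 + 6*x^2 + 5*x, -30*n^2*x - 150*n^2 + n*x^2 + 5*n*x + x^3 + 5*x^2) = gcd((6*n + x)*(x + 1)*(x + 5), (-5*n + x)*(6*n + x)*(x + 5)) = 6*n*x + 30*n + x^2 + 5*x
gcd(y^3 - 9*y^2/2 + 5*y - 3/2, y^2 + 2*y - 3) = y - 1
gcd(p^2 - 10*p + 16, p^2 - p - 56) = p - 8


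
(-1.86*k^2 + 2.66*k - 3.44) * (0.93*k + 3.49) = -1.7298*k^3 - 4.0176*k^2 + 6.0842*k - 12.0056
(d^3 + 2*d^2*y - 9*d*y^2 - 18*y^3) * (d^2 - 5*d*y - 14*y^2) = d^5 - 3*d^4*y - 33*d^3*y^2 - d^2*y^3 + 216*d*y^4 + 252*y^5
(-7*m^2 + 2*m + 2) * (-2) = 14*m^2 - 4*m - 4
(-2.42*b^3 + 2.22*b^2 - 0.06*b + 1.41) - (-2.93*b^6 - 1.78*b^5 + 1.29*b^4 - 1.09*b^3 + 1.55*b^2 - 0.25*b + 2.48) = 2.93*b^6 + 1.78*b^5 - 1.29*b^4 - 1.33*b^3 + 0.67*b^2 + 0.19*b - 1.07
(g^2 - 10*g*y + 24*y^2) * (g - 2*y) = g^3 - 12*g^2*y + 44*g*y^2 - 48*y^3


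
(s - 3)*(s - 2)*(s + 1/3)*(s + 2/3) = s^4 - 4*s^3 + 11*s^2/9 + 44*s/9 + 4/3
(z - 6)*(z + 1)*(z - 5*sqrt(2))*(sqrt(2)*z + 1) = sqrt(2)*z^4 - 9*z^3 - 5*sqrt(2)*z^3 - 11*sqrt(2)*z^2 + 45*z^2 + 25*sqrt(2)*z + 54*z + 30*sqrt(2)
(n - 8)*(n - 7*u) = n^2 - 7*n*u - 8*n + 56*u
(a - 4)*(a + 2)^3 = a^4 + 2*a^3 - 12*a^2 - 40*a - 32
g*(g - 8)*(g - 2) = g^3 - 10*g^2 + 16*g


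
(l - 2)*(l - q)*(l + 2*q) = l^3 + l^2*q - 2*l^2 - 2*l*q^2 - 2*l*q + 4*q^2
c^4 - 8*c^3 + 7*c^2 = c^2*(c - 7)*(c - 1)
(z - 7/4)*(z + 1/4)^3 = z^4 - z^3 - 9*z^2/8 - 5*z/16 - 7/256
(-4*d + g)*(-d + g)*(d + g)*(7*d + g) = 28*d^4 - 3*d^3*g - 29*d^2*g^2 + 3*d*g^3 + g^4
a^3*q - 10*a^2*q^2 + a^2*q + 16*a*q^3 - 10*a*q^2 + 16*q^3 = (a - 8*q)*(a - 2*q)*(a*q + q)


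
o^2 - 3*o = o*(o - 3)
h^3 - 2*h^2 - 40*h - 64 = (h - 8)*(h + 2)*(h + 4)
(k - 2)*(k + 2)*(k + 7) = k^3 + 7*k^2 - 4*k - 28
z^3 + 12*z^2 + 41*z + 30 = (z + 1)*(z + 5)*(z + 6)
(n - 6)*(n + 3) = n^2 - 3*n - 18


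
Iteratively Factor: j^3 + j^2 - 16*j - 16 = (j + 1)*(j^2 - 16) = (j - 4)*(j + 1)*(j + 4)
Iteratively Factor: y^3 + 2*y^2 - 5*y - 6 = (y - 2)*(y^2 + 4*y + 3) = (y - 2)*(y + 1)*(y + 3)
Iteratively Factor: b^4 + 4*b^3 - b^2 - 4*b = (b - 1)*(b^3 + 5*b^2 + 4*b) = b*(b - 1)*(b^2 + 5*b + 4) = b*(b - 1)*(b + 4)*(b + 1)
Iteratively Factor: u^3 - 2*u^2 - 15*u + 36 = (u - 3)*(u^2 + u - 12) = (u - 3)*(u + 4)*(u - 3)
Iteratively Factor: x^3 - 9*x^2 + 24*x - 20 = (x - 5)*(x^2 - 4*x + 4) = (x - 5)*(x - 2)*(x - 2)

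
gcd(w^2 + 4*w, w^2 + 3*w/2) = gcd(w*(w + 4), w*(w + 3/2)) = w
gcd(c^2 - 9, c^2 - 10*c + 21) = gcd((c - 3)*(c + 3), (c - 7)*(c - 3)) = c - 3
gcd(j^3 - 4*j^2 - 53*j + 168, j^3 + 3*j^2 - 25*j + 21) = j^2 + 4*j - 21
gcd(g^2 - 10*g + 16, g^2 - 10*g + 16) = g^2 - 10*g + 16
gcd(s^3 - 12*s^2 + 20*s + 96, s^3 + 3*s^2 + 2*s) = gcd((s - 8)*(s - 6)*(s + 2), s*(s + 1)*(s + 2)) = s + 2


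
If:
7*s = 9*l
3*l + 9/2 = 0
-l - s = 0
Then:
No Solution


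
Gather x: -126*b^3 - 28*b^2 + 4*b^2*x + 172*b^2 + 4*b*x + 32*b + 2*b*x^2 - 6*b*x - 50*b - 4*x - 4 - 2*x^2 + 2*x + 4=-126*b^3 + 144*b^2 - 18*b + x^2*(2*b - 2) + x*(4*b^2 - 2*b - 2)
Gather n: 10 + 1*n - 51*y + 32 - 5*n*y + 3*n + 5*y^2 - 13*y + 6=n*(4 - 5*y) + 5*y^2 - 64*y + 48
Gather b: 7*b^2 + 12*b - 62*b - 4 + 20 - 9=7*b^2 - 50*b + 7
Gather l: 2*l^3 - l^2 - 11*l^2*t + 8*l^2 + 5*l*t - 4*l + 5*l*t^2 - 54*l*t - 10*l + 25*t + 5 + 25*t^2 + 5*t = 2*l^3 + l^2*(7 - 11*t) + l*(5*t^2 - 49*t - 14) + 25*t^2 + 30*t + 5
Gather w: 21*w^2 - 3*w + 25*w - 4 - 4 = 21*w^2 + 22*w - 8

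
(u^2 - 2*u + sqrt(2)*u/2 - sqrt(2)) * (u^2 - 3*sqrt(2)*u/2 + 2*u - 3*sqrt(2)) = u^4 - sqrt(2)*u^3 - 11*u^2/2 + 4*sqrt(2)*u + 6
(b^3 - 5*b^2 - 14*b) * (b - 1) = b^4 - 6*b^3 - 9*b^2 + 14*b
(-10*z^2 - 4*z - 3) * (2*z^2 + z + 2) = -20*z^4 - 18*z^3 - 30*z^2 - 11*z - 6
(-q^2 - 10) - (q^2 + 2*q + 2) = -2*q^2 - 2*q - 12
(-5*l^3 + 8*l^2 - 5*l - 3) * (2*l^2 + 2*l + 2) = -10*l^5 + 6*l^4 - 4*l^3 - 16*l - 6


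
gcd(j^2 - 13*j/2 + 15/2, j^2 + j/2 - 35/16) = 1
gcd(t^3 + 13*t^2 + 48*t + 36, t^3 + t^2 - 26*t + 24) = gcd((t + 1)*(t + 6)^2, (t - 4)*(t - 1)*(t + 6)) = t + 6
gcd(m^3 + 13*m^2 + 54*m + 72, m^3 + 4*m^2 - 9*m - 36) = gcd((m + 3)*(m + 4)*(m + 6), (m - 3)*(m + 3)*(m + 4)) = m^2 + 7*m + 12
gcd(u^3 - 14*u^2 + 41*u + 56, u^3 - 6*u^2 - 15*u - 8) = u^2 - 7*u - 8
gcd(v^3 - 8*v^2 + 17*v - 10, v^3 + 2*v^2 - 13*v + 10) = v^2 - 3*v + 2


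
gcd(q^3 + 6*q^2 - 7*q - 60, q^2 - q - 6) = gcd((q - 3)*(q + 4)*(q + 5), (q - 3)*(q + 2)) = q - 3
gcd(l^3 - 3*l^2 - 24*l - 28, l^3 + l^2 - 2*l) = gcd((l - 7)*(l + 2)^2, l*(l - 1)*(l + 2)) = l + 2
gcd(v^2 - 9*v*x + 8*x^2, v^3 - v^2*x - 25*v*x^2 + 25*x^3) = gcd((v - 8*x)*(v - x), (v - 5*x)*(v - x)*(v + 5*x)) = -v + x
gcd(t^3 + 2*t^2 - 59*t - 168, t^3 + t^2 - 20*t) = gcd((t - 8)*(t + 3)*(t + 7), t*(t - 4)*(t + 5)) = 1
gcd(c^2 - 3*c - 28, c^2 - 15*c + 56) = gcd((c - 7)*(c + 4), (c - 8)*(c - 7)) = c - 7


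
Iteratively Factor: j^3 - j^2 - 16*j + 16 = (j + 4)*(j^2 - 5*j + 4) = (j - 1)*(j + 4)*(j - 4)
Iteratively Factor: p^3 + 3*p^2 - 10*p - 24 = (p + 4)*(p^2 - p - 6) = (p - 3)*(p + 4)*(p + 2)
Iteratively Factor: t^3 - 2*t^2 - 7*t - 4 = (t + 1)*(t^2 - 3*t - 4) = (t + 1)^2*(t - 4)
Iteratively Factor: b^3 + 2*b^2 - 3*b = (b)*(b^2 + 2*b - 3) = b*(b - 1)*(b + 3)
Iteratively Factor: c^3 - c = (c + 1)*(c^2 - c) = (c - 1)*(c + 1)*(c)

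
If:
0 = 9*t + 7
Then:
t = -7/9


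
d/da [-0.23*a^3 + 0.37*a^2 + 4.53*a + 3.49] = -0.69*a^2 + 0.74*a + 4.53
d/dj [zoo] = 0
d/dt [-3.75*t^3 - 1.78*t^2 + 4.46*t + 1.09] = -11.25*t^2 - 3.56*t + 4.46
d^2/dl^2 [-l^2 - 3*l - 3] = -2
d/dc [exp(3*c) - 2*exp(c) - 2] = (3*exp(2*c) - 2)*exp(c)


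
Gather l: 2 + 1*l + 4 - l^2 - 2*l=-l^2 - l + 6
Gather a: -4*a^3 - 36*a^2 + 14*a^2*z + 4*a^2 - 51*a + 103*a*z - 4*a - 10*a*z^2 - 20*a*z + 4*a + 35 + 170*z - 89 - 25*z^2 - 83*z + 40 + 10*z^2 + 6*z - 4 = -4*a^3 + a^2*(14*z - 32) + a*(-10*z^2 + 83*z - 51) - 15*z^2 + 93*z - 18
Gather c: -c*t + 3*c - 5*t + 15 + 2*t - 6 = c*(3 - t) - 3*t + 9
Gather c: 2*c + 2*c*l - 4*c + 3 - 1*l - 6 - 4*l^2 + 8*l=c*(2*l - 2) - 4*l^2 + 7*l - 3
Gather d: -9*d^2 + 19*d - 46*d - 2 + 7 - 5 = -9*d^2 - 27*d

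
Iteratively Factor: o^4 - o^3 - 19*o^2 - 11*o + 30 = (o + 3)*(o^3 - 4*o^2 - 7*o + 10) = (o - 1)*(o + 3)*(o^2 - 3*o - 10) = (o - 5)*(o - 1)*(o + 3)*(o + 2)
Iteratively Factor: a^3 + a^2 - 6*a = (a - 2)*(a^2 + 3*a) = (a - 2)*(a + 3)*(a)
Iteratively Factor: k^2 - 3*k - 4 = (k - 4)*(k + 1)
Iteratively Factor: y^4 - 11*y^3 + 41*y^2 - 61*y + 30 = (y - 5)*(y^3 - 6*y^2 + 11*y - 6) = (y - 5)*(y - 2)*(y^2 - 4*y + 3) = (y - 5)*(y - 2)*(y - 1)*(y - 3)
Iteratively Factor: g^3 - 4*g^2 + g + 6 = (g - 2)*(g^2 - 2*g - 3) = (g - 2)*(g + 1)*(g - 3)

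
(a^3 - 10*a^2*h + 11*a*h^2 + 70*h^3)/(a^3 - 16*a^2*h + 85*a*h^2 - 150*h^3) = (a^2 - 5*a*h - 14*h^2)/(a^2 - 11*a*h + 30*h^2)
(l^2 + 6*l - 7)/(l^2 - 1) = (l + 7)/(l + 1)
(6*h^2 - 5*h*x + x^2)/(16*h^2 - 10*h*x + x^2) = (-3*h + x)/(-8*h + x)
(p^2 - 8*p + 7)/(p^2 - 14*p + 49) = (p - 1)/(p - 7)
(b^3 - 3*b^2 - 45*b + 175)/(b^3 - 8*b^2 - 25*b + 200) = (b^2 + 2*b - 35)/(b^2 - 3*b - 40)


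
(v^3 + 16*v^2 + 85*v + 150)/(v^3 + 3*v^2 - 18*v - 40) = (v^2 + 11*v + 30)/(v^2 - 2*v - 8)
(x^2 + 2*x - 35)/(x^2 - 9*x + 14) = (x^2 + 2*x - 35)/(x^2 - 9*x + 14)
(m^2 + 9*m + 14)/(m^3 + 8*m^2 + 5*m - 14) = 1/(m - 1)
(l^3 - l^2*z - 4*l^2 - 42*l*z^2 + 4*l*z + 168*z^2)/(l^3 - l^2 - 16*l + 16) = (l^2 - l*z - 42*z^2)/(l^2 + 3*l - 4)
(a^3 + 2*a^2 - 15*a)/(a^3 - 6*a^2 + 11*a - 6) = a*(a + 5)/(a^2 - 3*a + 2)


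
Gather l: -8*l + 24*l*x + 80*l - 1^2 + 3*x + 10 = l*(24*x + 72) + 3*x + 9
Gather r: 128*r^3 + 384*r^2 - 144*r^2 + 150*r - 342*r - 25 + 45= 128*r^3 + 240*r^2 - 192*r + 20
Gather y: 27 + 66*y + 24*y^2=24*y^2 + 66*y + 27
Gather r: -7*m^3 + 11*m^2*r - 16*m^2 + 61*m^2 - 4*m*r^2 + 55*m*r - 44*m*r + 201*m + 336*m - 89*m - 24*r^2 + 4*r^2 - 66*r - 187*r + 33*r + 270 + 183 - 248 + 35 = -7*m^3 + 45*m^2 + 448*m + r^2*(-4*m - 20) + r*(11*m^2 + 11*m - 220) + 240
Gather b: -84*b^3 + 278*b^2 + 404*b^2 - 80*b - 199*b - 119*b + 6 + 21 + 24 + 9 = -84*b^3 + 682*b^2 - 398*b + 60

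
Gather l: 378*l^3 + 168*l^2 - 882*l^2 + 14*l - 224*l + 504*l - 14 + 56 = 378*l^3 - 714*l^2 + 294*l + 42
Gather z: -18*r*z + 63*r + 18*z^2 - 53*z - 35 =63*r + 18*z^2 + z*(-18*r - 53) - 35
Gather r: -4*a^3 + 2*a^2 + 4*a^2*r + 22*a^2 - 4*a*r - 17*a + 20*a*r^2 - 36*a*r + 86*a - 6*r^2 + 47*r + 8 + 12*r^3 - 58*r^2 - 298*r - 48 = -4*a^3 + 24*a^2 + 69*a + 12*r^3 + r^2*(20*a - 64) + r*(4*a^2 - 40*a - 251) - 40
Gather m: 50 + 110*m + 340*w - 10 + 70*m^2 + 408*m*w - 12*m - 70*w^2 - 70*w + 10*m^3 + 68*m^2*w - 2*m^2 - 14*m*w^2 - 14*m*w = 10*m^3 + m^2*(68*w + 68) + m*(-14*w^2 + 394*w + 98) - 70*w^2 + 270*w + 40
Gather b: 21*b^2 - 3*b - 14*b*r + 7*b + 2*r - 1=21*b^2 + b*(4 - 14*r) + 2*r - 1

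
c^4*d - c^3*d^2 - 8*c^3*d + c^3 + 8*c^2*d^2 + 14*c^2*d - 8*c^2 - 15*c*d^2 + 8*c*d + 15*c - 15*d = (c - 5)*(c - 3)*(c - d)*(c*d + 1)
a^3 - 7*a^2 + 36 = (a - 6)*(a - 3)*(a + 2)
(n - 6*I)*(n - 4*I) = n^2 - 10*I*n - 24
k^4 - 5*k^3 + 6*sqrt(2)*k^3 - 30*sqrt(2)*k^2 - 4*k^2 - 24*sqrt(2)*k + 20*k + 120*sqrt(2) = (k - 5)*(k - 2)*(k + 2)*(k + 6*sqrt(2))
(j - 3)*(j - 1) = j^2 - 4*j + 3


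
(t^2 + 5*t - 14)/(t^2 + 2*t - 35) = (t - 2)/(t - 5)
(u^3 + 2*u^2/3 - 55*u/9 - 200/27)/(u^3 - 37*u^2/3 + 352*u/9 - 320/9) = (9*u^2 + 30*u + 25)/(3*(3*u^2 - 29*u + 40))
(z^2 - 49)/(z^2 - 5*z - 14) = (z + 7)/(z + 2)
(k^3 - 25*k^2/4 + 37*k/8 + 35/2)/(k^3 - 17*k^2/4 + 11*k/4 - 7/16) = 2*(4*k^2 - 11*k - 20)/(8*k^2 - 6*k + 1)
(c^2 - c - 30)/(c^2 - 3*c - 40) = (c - 6)/(c - 8)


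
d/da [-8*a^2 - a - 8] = -16*a - 1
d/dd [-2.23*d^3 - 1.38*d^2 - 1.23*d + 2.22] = -6.69*d^2 - 2.76*d - 1.23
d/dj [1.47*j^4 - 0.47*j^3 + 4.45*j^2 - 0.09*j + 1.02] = 5.88*j^3 - 1.41*j^2 + 8.9*j - 0.09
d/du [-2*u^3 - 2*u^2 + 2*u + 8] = -6*u^2 - 4*u + 2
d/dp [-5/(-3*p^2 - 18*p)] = 10*(-p - 3)/(3*p^2*(p + 6)^2)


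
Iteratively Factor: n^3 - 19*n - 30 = (n - 5)*(n^2 + 5*n + 6) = (n - 5)*(n + 2)*(n + 3)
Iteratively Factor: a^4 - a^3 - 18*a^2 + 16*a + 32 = (a - 2)*(a^3 + a^2 - 16*a - 16) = (a - 2)*(a + 1)*(a^2 - 16) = (a - 2)*(a + 1)*(a + 4)*(a - 4)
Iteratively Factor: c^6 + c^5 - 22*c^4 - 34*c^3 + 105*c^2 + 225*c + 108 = (c - 3)*(c^5 + 4*c^4 - 10*c^3 - 64*c^2 - 87*c - 36) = (c - 3)*(c + 3)*(c^4 + c^3 - 13*c^2 - 25*c - 12) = (c - 3)*(c + 1)*(c + 3)*(c^3 - 13*c - 12) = (c - 3)*(c + 1)*(c + 3)^2*(c^2 - 3*c - 4) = (c - 3)*(c + 1)^2*(c + 3)^2*(c - 4)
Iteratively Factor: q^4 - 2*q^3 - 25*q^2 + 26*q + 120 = (q + 4)*(q^3 - 6*q^2 - q + 30) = (q - 5)*(q + 4)*(q^2 - q - 6) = (q - 5)*(q + 2)*(q + 4)*(q - 3)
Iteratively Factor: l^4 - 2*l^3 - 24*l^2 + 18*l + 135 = (l + 3)*(l^3 - 5*l^2 - 9*l + 45) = (l - 3)*(l + 3)*(l^2 - 2*l - 15) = (l - 3)*(l + 3)^2*(l - 5)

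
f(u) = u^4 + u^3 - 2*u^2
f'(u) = 4*u^3 + 3*u^2 - 4*u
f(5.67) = 1151.54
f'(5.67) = 802.90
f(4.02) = 293.80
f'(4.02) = 292.26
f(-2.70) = 18.88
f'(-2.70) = -46.06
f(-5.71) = 811.65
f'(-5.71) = -624.03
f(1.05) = 0.17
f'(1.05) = 3.74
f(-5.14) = 509.36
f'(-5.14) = -443.37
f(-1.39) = -2.82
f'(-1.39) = 0.61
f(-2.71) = 19.35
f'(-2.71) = -46.74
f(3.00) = 90.00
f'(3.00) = 123.00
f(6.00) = 1440.00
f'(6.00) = 948.00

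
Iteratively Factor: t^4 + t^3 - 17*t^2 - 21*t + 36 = (t - 1)*(t^3 + 2*t^2 - 15*t - 36) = (t - 1)*(t + 3)*(t^2 - t - 12) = (t - 4)*(t - 1)*(t + 3)*(t + 3)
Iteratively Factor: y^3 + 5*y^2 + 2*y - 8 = (y + 4)*(y^2 + y - 2) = (y - 1)*(y + 4)*(y + 2)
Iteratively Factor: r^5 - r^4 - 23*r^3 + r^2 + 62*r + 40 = (r - 5)*(r^4 + 4*r^3 - 3*r^2 - 14*r - 8) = (r - 5)*(r + 1)*(r^3 + 3*r^2 - 6*r - 8) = (r - 5)*(r + 1)*(r + 4)*(r^2 - r - 2) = (r - 5)*(r - 2)*(r + 1)*(r + 4)*(r + 1)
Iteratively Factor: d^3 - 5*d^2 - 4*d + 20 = (d - 5)*(d^2 - 4) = (d - 5)*(d - 2)*(d + 2)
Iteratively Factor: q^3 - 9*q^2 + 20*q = (q)*(q^2 - 9*q + 20) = q*(q - 4)*(q - 5)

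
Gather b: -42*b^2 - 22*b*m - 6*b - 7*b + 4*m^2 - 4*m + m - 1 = -42*b^2 + b*(-22*m - 13) + 4*m^2 - 3*m - 1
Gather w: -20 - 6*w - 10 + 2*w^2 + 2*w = 2*w^2 - 4*w - 30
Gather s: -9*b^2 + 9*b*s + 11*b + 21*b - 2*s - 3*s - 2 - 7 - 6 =-9*b^2 + 32*b + s*(9*b - 5) - 15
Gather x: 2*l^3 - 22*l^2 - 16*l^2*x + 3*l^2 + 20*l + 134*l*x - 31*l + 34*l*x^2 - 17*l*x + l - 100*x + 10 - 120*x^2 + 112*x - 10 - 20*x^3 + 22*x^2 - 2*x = 2*l^3 - 19*l^2 - 10*l - 20*x^3 + x^2*(34*l - 98) + x*(-16*l^2 + 117*l + 10)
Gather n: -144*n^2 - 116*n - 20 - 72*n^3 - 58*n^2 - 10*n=-72*n^3 - 202*n^2 - 126*n - 20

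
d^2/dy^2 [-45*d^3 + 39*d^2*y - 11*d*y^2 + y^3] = -22*d + 6*y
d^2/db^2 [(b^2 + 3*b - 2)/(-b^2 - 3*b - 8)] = 20*(3*b^2 + 9*b + 1)/(b^6 + 9*b^5 + 51*b^4 + 171*b^3 + 408*b^2 + 576*b + 512)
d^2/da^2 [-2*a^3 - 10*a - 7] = -12*a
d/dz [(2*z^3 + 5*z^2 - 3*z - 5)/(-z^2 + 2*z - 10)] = (-2*z^4 + 8*z^3 - 53*z^2 - 110*z + 40)/(z^4 - 4*z^3 + 24*z^2 - 40*z + 100)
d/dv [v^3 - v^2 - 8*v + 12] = 3*v^2 - 2*v - 8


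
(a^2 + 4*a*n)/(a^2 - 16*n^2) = a/(a - 4*n)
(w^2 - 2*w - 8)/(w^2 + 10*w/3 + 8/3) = 3*(w - 4)/(3*w + 4)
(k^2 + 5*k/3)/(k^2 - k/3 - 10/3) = k/(k - 2)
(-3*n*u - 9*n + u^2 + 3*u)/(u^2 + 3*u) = (-3*n + u)/u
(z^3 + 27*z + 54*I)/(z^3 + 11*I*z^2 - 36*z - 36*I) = (z^2 - 3*I*z + 18)/(z^2 + 8*I*z - 12)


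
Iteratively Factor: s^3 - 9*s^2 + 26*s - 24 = (s - 4)*(s^2 - 5*s + 6) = (s - 4)*(s - 2)*(s - 3)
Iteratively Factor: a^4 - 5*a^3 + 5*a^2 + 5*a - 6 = (a - 2)*(a^3 - 3*a^2 - a + 3) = (a - 2)*(a - 1)*(a^2 - 2*a - 3) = (a - 2)*(a - 1)*(a + 1)*(a - 3)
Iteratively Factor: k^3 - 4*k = (k)*(k^2 - 4) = k*(k + 2)*(k - 2)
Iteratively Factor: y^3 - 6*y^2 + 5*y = (y)*(y^2 - 6*y + 5) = y*(y - 5)*(y - 1)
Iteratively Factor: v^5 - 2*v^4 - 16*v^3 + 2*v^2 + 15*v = (v + 1)*(v^4 - 3*v^3 - 13*v^2 + 15*v) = (v + 1)*(v + 3)*(v^3 - 6*v^2 + 5*v) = v*(v + 1)*(v + 3)*(v^2 - 6*v + 5) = v*(v - 1)*(v + 1)*(v + 3)*(v - 5)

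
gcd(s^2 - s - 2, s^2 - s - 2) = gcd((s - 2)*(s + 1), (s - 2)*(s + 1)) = s^2 - s - 2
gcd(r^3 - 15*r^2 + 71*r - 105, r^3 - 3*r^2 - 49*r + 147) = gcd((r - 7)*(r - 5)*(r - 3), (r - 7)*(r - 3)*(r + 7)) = r^2 - 10*r + 21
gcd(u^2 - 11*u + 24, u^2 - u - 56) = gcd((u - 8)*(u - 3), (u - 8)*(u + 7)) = u - 8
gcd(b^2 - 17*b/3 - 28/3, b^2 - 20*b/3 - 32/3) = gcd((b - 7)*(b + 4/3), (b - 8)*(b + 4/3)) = b + 4/3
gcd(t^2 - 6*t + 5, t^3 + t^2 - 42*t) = 1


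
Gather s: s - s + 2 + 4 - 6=0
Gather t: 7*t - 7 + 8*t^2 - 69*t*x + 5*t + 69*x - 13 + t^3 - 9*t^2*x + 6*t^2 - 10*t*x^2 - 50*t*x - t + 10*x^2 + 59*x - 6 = t^3 + t^2*(14 - 9*x) + t*(-10*x^2 - 119*x + 11) + 10*x^2 + 128*x - 26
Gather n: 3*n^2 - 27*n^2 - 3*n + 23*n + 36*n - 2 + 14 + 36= -24*n^2 + 56*n + 48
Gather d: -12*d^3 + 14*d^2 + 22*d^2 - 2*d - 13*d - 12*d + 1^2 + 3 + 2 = -12*d^3 + 36*d^2 - 27*d + 6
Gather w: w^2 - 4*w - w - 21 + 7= w^2 - 5*w - 14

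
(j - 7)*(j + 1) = j^2 - 6*j - 7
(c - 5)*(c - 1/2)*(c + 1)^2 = c^4 - 7*c^3/2 - 15*c^2/2 - c/2 + 5/2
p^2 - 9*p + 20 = (p - 5)*(p - 4)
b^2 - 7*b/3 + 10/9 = (b - 5/3)*(b - 2/3)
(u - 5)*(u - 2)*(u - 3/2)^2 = u^4 - 10*u^3 + 133*u^2/4 - 183*u/4 + 45/2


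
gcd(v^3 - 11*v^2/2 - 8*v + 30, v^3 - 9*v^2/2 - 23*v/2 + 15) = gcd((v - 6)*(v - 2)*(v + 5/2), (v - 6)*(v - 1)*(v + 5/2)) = v^2 - 7*v/2 - 15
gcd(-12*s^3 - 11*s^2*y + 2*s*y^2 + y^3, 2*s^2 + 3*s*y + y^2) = s + y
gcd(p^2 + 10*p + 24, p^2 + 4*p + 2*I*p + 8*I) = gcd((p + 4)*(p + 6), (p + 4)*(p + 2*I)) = p + 4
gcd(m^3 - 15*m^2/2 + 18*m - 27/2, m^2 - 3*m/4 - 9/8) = m - 3/2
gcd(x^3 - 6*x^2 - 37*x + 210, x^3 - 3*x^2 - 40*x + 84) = x^2 - x - 42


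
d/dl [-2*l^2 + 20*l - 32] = 20 - 4*l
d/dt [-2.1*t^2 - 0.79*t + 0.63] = -4.2*t - 0.79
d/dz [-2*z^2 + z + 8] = 1 - 4*z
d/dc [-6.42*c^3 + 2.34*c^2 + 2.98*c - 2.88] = -19.26*c^2 + 4.68*c + 2.98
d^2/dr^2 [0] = 0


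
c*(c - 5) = c^2 - 5*c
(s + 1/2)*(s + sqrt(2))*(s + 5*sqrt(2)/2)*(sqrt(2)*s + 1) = sqrt(2)*s^4 + sqrt(2)*s^3/2 + 8*s^3 + 4*s^2 + 17*sqrt(2)*s^2/2 + 5*s + 17*sqrt(2)*s/4 + 5/2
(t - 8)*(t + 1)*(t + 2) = t^3 - 5*t^2 - 22*t - 16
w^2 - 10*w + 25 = (w - 5)^2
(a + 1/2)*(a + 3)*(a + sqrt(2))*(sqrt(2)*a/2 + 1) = sqrt(2)*a^4/2 + 2*a^3 + 7*sqrt(2)*a^3/4 + 7*sqrt(2)*a^2/4 + 7*a^2 + 3*a + 7*sqrt(2)*a/2 + 3*sqrt(2)/2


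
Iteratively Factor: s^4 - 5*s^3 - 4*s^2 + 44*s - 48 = (s - 2)*(s^3 - 3*s^2 - 10*s + 24) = (s - 4)*(s - 2)*(s^2 + s - 6) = (s - 4)*(s - 2)^2*(s + 3)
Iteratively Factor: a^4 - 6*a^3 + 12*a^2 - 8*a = (a - 2)*(a^3 - 4*a^2 + 4*a) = (a - 2)^2*(a^2 - 2*a) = a*(a - 2)^2*(a - 2)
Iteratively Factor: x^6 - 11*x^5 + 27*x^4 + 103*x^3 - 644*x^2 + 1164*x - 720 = (x - 2)*(x^5 - 9*x^4 + 9*x^3 + 121*x^2 - 402*x + 360) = (x - 2)^2*(x^4 - 7*x^3 - 5*x^2 + 111*x - 180) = (x - 3)*(x - 2)^2*(x^3 - 4*x^2 - 17*x + 60) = (x - 3)*(x - 2)^2*(x + 4)*(x^2 - 8*x + 15) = (x - 5)*(x - 3)*(x - 2)^2*(x + 4)*(x - 3)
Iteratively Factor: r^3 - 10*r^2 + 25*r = (r - 5)*(r^2 - 5*r) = r*(r - 5)*(r - 5)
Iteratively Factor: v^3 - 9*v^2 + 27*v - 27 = (v - 3)*(v^2 - 6*v + 9) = (v - 3)^2*(v - 3)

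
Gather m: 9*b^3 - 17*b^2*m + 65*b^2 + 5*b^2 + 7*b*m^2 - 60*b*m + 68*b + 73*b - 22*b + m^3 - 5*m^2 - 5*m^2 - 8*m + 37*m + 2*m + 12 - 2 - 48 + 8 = 9*b^3 + 70*b^2 + 119*b + m^3 + m^2*(7*b - 10) + m*(-17*b^2 - 60*b + 31) - 30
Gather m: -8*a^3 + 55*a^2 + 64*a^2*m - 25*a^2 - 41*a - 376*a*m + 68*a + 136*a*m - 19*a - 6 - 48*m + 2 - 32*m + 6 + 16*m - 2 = -8*a^3 + 30*a^2 + 8*a + m*(64*a^2 - 240*a - 64)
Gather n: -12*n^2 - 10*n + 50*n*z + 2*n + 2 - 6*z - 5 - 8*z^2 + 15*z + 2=-12*n^2 + n*(50*z - 8) - 8*z^2 + 9*z - 1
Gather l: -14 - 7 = -21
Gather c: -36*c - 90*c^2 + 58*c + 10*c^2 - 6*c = -80*c^2 + 16*c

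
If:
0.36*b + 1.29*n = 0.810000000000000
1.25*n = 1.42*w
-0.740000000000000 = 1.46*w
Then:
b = 4.31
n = -0.58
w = -0.51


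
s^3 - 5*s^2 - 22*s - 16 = (s - 8)*(s + 1)*(s + 2)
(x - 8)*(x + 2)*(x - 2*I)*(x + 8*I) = x^4 - 6*x^3 + 6*I*x^3 - 36*I*x^2 - 96*x - 96*I*x - 256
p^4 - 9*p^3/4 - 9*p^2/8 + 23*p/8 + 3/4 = (p - 2)*(p - 3/2)*(p + 1/4)*(p + 1)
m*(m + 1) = m^2 + m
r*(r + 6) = r^2 + 6*r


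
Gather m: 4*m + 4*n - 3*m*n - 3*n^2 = m*(4 - 3*n) - 3*n^2 + 4*n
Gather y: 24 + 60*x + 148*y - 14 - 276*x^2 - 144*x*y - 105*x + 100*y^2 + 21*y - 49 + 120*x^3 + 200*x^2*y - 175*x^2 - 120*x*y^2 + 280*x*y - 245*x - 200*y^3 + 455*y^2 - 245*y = 120*x^3 - 451*x^2 - 290*x - 200*y^3 + y^2*(555 - 120*x) + y*(200*x^2 + 136*x - 76) - 39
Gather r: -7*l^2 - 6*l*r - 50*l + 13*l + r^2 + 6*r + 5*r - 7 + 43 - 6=-7*l^2 - 37*l + r^2 + r*(11 - 6*l) + 30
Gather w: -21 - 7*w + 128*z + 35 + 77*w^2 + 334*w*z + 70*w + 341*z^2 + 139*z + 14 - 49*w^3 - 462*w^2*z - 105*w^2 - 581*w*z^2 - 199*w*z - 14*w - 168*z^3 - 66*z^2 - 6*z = -49*w^3 + w^2*(-462*z - 28) + w*(-581*z^2 + 135*z + 49) - 168*z^3 + 275*z^2 + 261*z + 28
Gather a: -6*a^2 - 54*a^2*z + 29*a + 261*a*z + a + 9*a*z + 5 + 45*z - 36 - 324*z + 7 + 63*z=a^2*(-54*z - 6) + a*(270*z + 30) - 216*z - 24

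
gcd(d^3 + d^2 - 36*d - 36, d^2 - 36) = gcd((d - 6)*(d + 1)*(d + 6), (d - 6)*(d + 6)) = d^2 - 36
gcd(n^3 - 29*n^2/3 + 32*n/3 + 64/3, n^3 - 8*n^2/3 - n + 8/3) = n^2 - 5*n/3 - 8/3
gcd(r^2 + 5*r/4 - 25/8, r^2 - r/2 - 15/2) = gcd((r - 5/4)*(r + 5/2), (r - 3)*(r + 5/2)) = r + 5/2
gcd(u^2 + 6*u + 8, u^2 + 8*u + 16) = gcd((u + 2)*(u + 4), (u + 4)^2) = u + 4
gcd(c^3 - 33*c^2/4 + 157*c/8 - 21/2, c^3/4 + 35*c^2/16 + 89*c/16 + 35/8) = 1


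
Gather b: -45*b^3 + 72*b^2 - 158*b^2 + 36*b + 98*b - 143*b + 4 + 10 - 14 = -45*b^3 - 86*b^2 - 9*b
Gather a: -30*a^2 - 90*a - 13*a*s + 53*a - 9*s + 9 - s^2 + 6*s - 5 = -30*a^2 + a*(-13*s - 37) - s^2 - 3*s + 4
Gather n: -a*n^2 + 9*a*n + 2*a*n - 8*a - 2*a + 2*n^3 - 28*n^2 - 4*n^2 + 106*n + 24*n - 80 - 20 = -10*a + 2*n^3 + n^2*(-a - 32) + n*(11*a + 130) - 100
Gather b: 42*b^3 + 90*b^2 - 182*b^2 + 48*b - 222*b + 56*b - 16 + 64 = 42*b^3 - 92*b^2 - 118*b + 48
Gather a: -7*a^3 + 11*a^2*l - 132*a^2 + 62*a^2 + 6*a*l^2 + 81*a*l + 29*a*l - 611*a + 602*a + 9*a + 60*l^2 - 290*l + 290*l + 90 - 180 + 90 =-7*a^3 + a^2*(11*l - 70) + a*(6*l^2 + 110*l) + 60*l^2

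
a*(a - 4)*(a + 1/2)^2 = a^4 - 3*a^3 - 15*a^2/4 - a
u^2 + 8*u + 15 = (u + 3)*(u + 5)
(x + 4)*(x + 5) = x^2 + 9*x + 20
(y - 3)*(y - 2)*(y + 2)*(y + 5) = y^4 + 2*y^3 - 19*y^2 - 8*y + 60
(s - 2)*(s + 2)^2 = s^3 + 2*s^2 - 4*s - 8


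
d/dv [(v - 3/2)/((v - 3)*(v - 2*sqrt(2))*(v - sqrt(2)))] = ((3 - 2*v)*(v - 3)*(v - 2*sqrt(2)) + (3 - 2*v)*(v - 3)*(v - sqrt(2)) + (3 - 2*v)*(v - 2*sqrt(2))*(v - sqrt(2)) + 2*(v - 3)*(v - 2*sqrt(2))*(v - sqrt(2)))/(2*(v - 3)^2*(v - 2*sqrt(2))^2*(v - sqrt(2))^2)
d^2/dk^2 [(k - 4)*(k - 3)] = 2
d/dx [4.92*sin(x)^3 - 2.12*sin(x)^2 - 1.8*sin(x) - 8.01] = (14.76*sin(x)^2 - 4.24*sin(x) - 1.8)*cos(x)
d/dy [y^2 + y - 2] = 2*y + 1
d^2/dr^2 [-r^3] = -6*r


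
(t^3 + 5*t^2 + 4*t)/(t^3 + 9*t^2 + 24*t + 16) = t/(t + 4)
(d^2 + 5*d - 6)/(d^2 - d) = (d + 6)/d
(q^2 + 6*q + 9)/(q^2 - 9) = (q + 3)/(q - 3)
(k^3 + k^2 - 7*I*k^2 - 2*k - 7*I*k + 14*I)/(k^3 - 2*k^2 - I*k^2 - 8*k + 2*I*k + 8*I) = (k^2 - k*(1 + 7*I) + 7*I)/(k^2 - k*(4 + I) + 4*I)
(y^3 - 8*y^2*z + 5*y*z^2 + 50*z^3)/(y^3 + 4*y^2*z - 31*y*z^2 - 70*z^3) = (y - 5*z)/(y + 7*z)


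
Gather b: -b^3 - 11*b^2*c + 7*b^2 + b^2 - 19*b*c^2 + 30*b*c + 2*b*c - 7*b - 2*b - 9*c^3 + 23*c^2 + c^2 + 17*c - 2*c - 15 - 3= -b^3 + b^2*(8 - 11*c) + b*(-19*c^2 + 32*c - 9) - 9*c^3 + 24*c^2 + 15*c - 18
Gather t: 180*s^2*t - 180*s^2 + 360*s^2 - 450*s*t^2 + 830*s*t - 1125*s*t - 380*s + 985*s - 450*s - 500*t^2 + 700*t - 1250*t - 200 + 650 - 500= 180*s^2 + 155*s + t^2*(-450*s - 500) + t*(180*s^2 - 295*s - 550) - 50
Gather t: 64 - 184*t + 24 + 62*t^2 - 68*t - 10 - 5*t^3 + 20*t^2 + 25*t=-5*t^3 + 82*t^2 - 227*t + 78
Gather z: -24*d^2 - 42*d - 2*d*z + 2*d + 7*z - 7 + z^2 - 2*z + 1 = -24*d^2 - 40*d + z^2 + z*(5 - 2*d) - 6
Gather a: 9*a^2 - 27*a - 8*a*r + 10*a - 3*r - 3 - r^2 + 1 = 9*a^2 + a*(-8*r - 17) - r^2 - 3*r - 2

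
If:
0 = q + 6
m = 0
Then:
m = 0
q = -6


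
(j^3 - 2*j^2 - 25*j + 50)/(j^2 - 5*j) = j + 3 - 10/j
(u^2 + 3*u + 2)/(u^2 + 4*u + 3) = (u + 2)/(u + 3)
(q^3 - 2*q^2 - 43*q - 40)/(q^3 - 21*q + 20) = (q^2 - 7*q - 8)/(q^2 - 5*q + 4)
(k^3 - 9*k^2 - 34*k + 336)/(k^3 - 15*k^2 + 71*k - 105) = (k^2 - 2*k - 48)/(k^2 - 8*k + 15)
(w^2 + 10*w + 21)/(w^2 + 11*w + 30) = (w^2 + 10*w + 21)/(w^2 + 11*w + 30)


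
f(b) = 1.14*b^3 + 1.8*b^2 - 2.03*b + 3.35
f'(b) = 3.42*b^2 + 3.6*b - 2.03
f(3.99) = 96.32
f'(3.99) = 66.78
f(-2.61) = 0.64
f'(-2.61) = 11.87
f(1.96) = 14.87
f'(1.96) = 18.16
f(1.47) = 7.88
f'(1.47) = 10.65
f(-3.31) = -11.55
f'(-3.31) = 23.52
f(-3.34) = -12.27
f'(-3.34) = 24.10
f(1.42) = 7.36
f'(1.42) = 9.98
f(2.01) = 15.80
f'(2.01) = 19.02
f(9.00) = 961.94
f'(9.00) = 307.39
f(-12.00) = -1683.01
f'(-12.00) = 447.25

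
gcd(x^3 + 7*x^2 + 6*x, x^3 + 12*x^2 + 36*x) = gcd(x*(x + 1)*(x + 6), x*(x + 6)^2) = x^2 + 6*x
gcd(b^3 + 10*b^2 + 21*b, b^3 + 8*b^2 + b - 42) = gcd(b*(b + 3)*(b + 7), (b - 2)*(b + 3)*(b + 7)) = b^2 + 10*b + 21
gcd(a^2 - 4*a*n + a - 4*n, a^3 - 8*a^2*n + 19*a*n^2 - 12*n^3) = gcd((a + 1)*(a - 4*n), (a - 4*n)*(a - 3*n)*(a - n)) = a - 4*n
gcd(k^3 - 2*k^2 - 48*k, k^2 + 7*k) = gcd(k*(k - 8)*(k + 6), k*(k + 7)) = k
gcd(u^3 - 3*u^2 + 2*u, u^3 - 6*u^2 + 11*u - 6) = u^2 - 3*u + 2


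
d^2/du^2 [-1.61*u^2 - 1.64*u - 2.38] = -3.22000000000000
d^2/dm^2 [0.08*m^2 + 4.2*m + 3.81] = 0.160000000000000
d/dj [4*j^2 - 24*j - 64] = 8*j - 24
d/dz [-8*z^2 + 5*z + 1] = 5 - 16*z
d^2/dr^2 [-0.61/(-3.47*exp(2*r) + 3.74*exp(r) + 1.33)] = ((2.2814 - 8.4668*exp(r))*(-3.47*exp(2*r) + 3.74*exp(r) + 1.33) - 0.61*(6.94*exp(r) - 3.74)*(13.88*exp(r) - 7.48)*exp(r))*exp(r)/(-3.47*exp(2*r) + 3.74*exp(r) + 1.33)^3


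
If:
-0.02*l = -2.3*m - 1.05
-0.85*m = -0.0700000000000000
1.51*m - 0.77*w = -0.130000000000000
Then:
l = 61.97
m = 0.08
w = 0.33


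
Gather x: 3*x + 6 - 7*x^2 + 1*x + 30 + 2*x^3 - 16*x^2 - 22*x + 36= 2*x^3 - 23*x^2 - 18*x + 72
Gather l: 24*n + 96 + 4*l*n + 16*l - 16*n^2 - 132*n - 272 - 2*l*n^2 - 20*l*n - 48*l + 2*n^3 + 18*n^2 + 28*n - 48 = l*(-2*n^2 - 16*n - 32) + 2*n^3 + 2*n^2 - 80*n - 224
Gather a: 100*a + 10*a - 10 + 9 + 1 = 110*a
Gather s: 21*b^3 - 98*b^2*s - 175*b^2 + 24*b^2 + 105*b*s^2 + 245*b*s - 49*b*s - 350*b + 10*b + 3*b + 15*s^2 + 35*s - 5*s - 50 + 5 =21*b^3 - 151*b^2 - 337*b + s^2*(105*b + 15) + s*(-98*b^2 + 196*b + 30) - 45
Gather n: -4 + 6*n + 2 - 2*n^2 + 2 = -2*n^2 + 6*n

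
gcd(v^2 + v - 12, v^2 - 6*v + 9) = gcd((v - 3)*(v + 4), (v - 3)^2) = v - 3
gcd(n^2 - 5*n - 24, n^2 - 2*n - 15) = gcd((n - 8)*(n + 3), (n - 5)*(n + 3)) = n + 3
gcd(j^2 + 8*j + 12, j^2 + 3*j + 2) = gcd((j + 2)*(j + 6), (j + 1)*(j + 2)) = j + 2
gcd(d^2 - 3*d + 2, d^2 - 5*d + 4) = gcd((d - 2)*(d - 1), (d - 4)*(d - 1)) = d - 1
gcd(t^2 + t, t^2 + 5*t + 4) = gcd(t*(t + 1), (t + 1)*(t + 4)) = t + 1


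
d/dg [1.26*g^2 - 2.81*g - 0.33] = 2.52*g - 2.81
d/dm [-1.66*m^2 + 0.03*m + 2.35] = 0.03 - 3.32*m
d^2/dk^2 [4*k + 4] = 0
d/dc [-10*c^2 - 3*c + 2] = -20*c - 3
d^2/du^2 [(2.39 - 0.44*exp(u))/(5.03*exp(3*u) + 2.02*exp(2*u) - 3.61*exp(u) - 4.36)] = (-44.529584*exp(6*u) + 530.810367*exp(5*u) + 233.36819*exp(4*u) - 176.440794*exp(3*u) + 396.195426*exp(2*u) + 122.268975*exp(u) - 45.981868)*exp(u)/(127.263527*exp(9*u) + 153.323454*exp(8*u) - 212.435511*exp(7*u) - 542.77196*exp(6*u) - 113.337639*exp(5*u) + 500.624022*exp(4*u) + 430.572935*exp(3*u) - 55.261692*exp(2*u) - 205.873968*exp(u) - 82.881856)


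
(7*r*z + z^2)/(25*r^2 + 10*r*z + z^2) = z*(7*r + z)/(25*r^2 + 10*r*z + z^2)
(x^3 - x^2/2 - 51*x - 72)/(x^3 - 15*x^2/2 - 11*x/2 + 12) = (x + 6)/(x - 1)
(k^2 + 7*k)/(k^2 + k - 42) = k/(k - 6)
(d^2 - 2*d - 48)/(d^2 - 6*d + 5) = (d^2 - 2*d - 48)/(d^2 - 6*d + 5)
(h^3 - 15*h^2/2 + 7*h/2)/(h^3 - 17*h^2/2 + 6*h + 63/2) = h*(2*h - 1)/(2*h^2 - 3*h - 9)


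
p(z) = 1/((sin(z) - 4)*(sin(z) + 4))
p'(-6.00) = 0.00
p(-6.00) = -0.06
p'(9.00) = 0.00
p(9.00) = -0.06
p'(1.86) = 0.00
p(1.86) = -0.07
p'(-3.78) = 0.00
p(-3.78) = -0.06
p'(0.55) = -0.00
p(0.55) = -0.06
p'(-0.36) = 0.00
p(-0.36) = -0.06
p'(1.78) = 0.00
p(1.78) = -0.07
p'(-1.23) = 0.00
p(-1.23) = -0.07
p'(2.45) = 0.00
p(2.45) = -0.06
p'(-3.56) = 0.00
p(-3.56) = -0.06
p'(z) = -cos(z)/((sin(z) - 4)*(sin(z) + 4)^2) - cos(z)/((sin(z) - 4)^2*(sin(z) + 4))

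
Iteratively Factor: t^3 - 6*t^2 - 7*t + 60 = (t - 5)*(t^2 - t - 12) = (t - 5)*(t - 4)*(t + 3)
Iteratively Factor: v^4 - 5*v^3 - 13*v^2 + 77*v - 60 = (v - 3)*(v^3 - 2*v^2 - 19*v + 20) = (v - 3)*(v + 4)*(v^2 - 6*v + 5) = (v - 3)*(v - 1)*(v + 4)*(v - 5)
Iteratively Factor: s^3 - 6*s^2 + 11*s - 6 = (s - 3)*(s^2 - 3*s + 2) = (s - 3)*(s - 1)*(s - 2)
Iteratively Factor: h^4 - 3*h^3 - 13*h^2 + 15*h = (h - 5)*(h^3 + 2*h^2 - 3*h) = (h - 5)*(h - 1)*(h^2 + 3*h) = (h - 5)*(h - 1)*(h + 3)*(h)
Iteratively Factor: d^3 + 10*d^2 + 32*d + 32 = (d + 4)*(d^2 + 6*d + 8) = (d + 2)*(d + 4)*(d + 4)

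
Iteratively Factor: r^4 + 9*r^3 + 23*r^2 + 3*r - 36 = (r + 4)*(r^3 + 5*r^2 + 3*r - 9) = (r + 3)*(r + 4)*(r^2 + 2*r - 3) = (r + 3)^2*(r + 4)*(r - 1)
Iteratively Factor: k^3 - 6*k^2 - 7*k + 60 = (k - 5)*(k^2 - k - 12) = (k - 5)*(k - 4)*(k + 3)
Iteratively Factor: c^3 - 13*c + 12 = (c + 4)*(c^2 - 4*c + 3) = (c - 1)*(c + 4)*(c - 3)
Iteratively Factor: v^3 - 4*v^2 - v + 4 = (v - 1)*(v^2 - 3*v - 4) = (v - 1)*(v + 1)*(v - 4)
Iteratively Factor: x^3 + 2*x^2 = (x + 2)*(x^2) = x*(x + 2)*(x)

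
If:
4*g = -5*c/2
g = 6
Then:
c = -48/5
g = 6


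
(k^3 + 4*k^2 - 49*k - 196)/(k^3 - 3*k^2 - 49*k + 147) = (k + 4)/(k - 3)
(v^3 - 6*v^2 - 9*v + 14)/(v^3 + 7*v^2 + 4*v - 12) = (v - 7)/(v + 6)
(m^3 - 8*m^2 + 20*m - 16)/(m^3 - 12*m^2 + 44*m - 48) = (m - 2)/(m - 6)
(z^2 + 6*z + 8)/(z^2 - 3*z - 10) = (z + 4)/(z - 5)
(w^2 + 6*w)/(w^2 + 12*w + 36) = w/(w + 6)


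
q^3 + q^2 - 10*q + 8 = (q - 2)*(q - 1)*(q + 4)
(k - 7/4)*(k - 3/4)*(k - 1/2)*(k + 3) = k^4 - 103*k^2/16 + 225*k/32 - 63/32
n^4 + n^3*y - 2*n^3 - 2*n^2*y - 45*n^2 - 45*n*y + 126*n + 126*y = (n - 6)*(n - 3)*(n + 7)*(n + y)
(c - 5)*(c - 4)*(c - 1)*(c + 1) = c^4 - 9*c^3 + 19*c^2 + 9*c - 20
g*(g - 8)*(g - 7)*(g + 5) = g^4 - 10*g^3 - 19*g^2 + 280*g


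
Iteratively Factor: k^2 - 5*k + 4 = (k - 4)*(k - 1)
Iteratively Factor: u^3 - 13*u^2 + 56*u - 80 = (u - 4)*(u^2 - 9*u + 20) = (u - 4)^2*(u - 5)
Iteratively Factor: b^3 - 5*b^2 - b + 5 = (b + 1)*(b^2 - 6*b + 5) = (b - 5)*(b + 1)*(b - 1)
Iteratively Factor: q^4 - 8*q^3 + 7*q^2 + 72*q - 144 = (q - 3)*(q^3 - 5*q^2 - 8*q + 48) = (q - 4)*(q - 3)*(q^2 - q - 12) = (q - 4)*(q - 3)*(q + 3)*(q - 4)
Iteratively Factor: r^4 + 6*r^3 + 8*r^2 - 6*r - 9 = (r + 3)*(r^3 + 3*r^2 - r - 3) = (r + 3)^2*(r^2 - 1) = (r + 1)*(r + 3)^2*(r - 1)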